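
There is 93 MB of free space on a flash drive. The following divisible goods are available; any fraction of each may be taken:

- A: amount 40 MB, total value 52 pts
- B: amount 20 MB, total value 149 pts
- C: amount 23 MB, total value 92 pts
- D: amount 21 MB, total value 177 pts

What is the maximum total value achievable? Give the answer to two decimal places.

Take in order of value per unit:
- D (177/21 per unit): all 21 → value 177, running total 177.00
- B (149/20 per unit): all 20 → value 149, running total 326.00
- C (92/23 per unit): all 23 → value 92, running total 418.00
- A (52/40 per unit): 29 of 40 → value 29×52/40 = 37.7000, running total 455.70
Total 455.70.

455.70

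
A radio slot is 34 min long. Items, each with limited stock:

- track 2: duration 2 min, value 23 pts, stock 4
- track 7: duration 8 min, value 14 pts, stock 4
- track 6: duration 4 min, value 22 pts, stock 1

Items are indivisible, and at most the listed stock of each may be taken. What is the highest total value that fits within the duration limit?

Top feasible selections:
- 4×track 2 + 2×track 7 + 1×track 6: duration 28, value 142
- 4×track 2 + 3×track 7: duration 32, value 134
- 3×track 2 + 3×track 7 + 1×track 6: duration 34, value 133
- 4×track 2 + 1×track 7 + 1×track 6: duration 20, value 128
Best: 142 pts.

142 pts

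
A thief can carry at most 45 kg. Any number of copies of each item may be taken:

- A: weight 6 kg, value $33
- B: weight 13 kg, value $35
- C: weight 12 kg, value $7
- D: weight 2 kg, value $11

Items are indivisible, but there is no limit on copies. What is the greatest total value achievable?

$242

Best value-per-unit is A at 33/6; filling with it alone gives 7×33 = 231.
Optimal mix: 7×A + 1×D → weight 44, value 242.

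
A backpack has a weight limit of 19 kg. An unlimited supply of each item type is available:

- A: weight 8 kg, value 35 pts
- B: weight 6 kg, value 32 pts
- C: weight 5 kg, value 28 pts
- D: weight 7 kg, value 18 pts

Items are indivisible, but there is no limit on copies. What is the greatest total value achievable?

Best value-per-unit is C at 28/5; filling with it alone gives 3×28 = 84.
Optimal mix: 3×B → weight 18, value 96.

96 pts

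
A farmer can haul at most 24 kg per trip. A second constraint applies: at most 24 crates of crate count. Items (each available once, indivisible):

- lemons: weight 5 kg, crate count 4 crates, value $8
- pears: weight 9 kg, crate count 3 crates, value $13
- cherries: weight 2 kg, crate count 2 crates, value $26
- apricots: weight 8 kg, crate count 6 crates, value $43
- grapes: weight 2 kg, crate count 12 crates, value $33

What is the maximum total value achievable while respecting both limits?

Feasible sets respecting both limits:
- pears+cherries+apricots+grapes: weight 21, crate count 23, value 115
- lemons+cherries+apricots+grapes: weight 17, crate count 24, value 110
- cherries+apricots+grapes: weight 12, crate count 20, value 102
- lemons+pears+cherries+apricots: weight 24, crate count 15, value 90
Best: $115.

$115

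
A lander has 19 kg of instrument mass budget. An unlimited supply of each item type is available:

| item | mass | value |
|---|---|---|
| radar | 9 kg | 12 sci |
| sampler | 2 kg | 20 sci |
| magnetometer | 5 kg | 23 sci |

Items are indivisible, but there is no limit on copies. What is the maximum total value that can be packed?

Best value-per-unit is sampler at 20/2, and filling with it alone uses mass 9×2=18. No mix of the others beats 9×20 = 180.

180 sci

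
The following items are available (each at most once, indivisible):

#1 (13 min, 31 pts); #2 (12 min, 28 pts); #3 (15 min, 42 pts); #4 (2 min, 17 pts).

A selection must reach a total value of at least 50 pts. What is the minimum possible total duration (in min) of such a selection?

Subsets with value ≥ 50, sorted by total duration:
- #3+#4: duration 17, value 59
- #1+#2: duration 25, value 59
Minimum duration: 17 min.

17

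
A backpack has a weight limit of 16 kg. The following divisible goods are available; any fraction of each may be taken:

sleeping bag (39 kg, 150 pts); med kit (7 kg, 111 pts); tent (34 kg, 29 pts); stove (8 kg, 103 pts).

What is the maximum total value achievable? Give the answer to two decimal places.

217.85

Take in order of value per unit:
- med kit (111/7 per unit): all 7 → value 111, running total 111.00
- stove (103/8 per unit): all 8 → value 103, running total 214.00
- sleeping bag (150/39 per unit): 1 of 39 → value 1×150/39 = 3.8462, running total 217.85
Total 217.85.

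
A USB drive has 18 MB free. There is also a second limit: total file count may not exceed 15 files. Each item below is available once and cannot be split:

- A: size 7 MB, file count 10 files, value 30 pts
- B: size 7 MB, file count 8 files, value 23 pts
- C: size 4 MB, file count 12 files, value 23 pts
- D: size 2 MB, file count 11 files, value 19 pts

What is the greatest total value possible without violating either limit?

30 pts

Feasible sets respecting both limits:
- A: size 7, file count 10, value 30
- B: size 7, file count 8, value 23
- C: size 4, file count 12, value 23
- D: size 2, file count 11, value 19
Best: 30 pts.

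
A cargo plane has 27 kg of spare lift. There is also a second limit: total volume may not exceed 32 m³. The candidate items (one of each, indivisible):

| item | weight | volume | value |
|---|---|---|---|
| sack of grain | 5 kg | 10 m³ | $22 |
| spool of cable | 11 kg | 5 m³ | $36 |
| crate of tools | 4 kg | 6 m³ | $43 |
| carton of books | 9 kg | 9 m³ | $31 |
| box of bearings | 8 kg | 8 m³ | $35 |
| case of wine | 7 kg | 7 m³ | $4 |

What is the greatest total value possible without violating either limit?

$114

Feasible sets respecting both limits:
- spool of cable+crate of tools+box of bearings: weight 23, volume 19, value 114
- spool of cable+crate of tools+carton of books: weight 24, volume 20, value 110
- crate of tools+carton of books+box of bearings: weight 21, volume 23, value 109
Best: $114.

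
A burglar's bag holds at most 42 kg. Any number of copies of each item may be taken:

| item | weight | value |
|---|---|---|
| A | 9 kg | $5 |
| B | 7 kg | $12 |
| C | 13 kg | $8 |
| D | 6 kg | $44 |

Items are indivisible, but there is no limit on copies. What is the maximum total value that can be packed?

Best value-per-unit is D at 44/6, and filling with it alone uses weight 7×6=42. No mix of the others beats 7×44 = 308.

$308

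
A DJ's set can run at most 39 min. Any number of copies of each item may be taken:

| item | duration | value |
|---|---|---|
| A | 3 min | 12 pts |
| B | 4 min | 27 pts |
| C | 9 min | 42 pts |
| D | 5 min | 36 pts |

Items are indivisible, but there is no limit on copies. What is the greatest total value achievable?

Best value-per-unit is D at 36/5; filling with it alone gives 7×36 = 252.
Optimal mix: 1×B + 7×D → duration 39, value 279.

279 pts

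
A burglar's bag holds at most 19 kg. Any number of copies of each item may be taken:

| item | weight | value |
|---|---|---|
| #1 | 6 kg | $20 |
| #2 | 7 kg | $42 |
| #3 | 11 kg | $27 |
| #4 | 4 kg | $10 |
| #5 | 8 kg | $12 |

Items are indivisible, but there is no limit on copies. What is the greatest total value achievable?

Best value-per-unit is #2 at 42/7; filling with it alone gives 2×42 = 84.
Optimal mix: 2×#2 + 1×#4 → weight 18, value 94.

$94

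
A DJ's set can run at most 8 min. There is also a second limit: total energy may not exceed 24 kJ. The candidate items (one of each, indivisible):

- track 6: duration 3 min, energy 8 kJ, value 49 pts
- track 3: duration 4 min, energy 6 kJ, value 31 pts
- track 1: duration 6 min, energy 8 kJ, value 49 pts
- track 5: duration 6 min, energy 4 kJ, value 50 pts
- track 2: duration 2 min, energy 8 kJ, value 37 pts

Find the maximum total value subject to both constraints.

Feasible sets respecting both limits:
- track 5+track 2: duration 8, energy 12, value 87
- track 6+track 2: duration 5, energy 16, value 86
- track 1+track 2: duration 8, energy 16, value 86
- track 6+track 3: duration 7, energy 14, value 80
Best: 87 pts.

87 pts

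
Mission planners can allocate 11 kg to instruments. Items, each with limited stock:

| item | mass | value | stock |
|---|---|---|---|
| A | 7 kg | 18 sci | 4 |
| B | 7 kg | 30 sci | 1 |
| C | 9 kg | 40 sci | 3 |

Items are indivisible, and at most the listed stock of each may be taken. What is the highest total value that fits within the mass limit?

Top feasible selections:
- 1×C: mass 9, value 40
- 1×B: mass 7, value 30
- 1×A: mass 7, value 18
Best: 40 sci.

40 sci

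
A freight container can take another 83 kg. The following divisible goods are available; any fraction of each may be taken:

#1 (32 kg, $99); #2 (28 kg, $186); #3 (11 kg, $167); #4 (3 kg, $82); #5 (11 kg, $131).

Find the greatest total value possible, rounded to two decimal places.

658.81

Take in order of value per unit:
- #4 (82/3 per unit): all 3 → value 82, running total 82.00
- #3 (167/11 per unit): all 11 → value 167, running total 249.00
- #5 (131/11 per unit): all 11 → value 131, running total 380.00
- #2 (186/28 per unit): all 28 → value 186, running total 566.00
- #1 (99/32 per unit): 30 of 32 → value 30×99/32 = 92.8125, running total 658.81
Total 658.81.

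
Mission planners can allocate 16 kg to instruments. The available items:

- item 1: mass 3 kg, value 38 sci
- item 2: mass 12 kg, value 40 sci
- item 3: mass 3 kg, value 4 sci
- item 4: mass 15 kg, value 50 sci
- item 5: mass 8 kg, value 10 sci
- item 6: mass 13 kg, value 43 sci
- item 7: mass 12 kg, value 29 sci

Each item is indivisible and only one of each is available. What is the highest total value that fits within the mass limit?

81 sci

Check high-value combinations within 16 kg:
- item 1+item 6: mass 3+13=16, value 38+43=81
- item 1+item 2: mass 3+12=15, value 38+40=78
- item 1+item 7: mass 3+12=15, value 38+29=67
- item 1+item 3+item 5: mass 3+3+8=14, value 38+4+10=52
- item 4: mass 15, value 50
Best: 81 sci.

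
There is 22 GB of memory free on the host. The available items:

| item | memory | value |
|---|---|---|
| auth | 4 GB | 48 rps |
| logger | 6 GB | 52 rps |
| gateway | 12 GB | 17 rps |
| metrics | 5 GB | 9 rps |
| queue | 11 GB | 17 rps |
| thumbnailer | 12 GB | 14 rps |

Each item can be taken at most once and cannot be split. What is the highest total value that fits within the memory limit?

117 rps

Check high-value combinations within 22 GB:
- auth+logger+queue: memory 4+6+11=21, value 48+52+17=117
- auth+logger+gateway: memory 4+6+12=22, value 48+52+17=117
- auth+logger+thumbnailer: memory 4+6+12=22, value 48+52+14=114
Best: 117 rps.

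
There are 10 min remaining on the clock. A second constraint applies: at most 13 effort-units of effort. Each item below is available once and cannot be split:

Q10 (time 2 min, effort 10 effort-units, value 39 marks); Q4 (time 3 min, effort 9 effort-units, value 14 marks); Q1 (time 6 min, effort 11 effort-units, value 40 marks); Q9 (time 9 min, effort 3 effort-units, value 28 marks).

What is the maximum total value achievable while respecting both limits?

40 marks

Feasible sets respecting both limits:
- Q1: time 6, effort 11, value 40
- Q10: time 2, effort 10, value 39
- Q9: time 9, effort 3, value 28
Best: 40 marks.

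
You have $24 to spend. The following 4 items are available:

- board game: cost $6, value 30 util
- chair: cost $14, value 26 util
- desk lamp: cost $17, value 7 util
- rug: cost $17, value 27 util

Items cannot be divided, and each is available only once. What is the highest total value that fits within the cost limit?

Check high-value combinations within $24:
- board game+rug: cost 6+17=23, value 30+27=57
- board game+chair: cost 6+14=20, value 30+26=56
- board game+desk lamp: cost 6+17=23, value 30+7=37
- board game: cost 6, value 30
- rug: cost 17, value 27
Best: 57 util.

57 util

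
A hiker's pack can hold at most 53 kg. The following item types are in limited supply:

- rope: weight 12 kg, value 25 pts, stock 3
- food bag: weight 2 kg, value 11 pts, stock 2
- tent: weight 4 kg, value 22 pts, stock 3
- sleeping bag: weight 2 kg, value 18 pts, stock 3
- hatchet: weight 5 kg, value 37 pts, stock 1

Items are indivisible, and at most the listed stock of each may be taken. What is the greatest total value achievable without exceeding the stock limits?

229 pts

Top feasible selections:
- 2×rope + 2×food bag + 3×tent + 3×sleeping bag + 1×hatchet: weight 51, value 229
- 2×rope + 1×food bag + 3×tent + 3×sleeping bag + 1×hatchet: weight 49, value 218
- 2×rope + 2×food bag + 3×tent + 2×sleeping bag + 1×hatchet: weight 49, value 211
Best: 229 pts.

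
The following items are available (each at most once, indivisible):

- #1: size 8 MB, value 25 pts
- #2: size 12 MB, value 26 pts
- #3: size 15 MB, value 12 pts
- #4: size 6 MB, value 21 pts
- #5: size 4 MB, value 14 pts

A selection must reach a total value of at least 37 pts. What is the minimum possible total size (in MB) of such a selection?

12

Subsets with value ≥ 37, sorted by total size:
- #1+#5: size 12, value 39
- #1+#4: size 14, value 46
Minimum size: 12 MB.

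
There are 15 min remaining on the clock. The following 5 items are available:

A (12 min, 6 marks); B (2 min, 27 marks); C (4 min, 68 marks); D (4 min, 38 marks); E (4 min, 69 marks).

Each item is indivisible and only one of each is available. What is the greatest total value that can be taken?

202 marks

Check high-value combinations within 15 min:
- B+C+D+E: time 2+4+4+4=14, value 27+68+38+69=202
- C+D+E: time 4+4+4=12, value 68+38+69=175
- B+C+E: time 2+4+4=10, value 27+68+69=164
- C+E: time 4+4=8, value 68+69=137
- B+D+E: time 2+4+4=10, value 27+38+69=134
Best: 202 marks.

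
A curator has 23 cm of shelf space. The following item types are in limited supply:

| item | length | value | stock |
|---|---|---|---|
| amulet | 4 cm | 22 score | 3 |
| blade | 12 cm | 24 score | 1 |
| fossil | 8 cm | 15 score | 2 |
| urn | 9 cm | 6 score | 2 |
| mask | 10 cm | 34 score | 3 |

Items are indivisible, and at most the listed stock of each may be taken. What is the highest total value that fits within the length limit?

Best selections within length 23 and stock limits:
- 3×amulet + 1×mask: length 22, value 100
- 3×amulet + 1×fossil: length 20, value 81
- 2×amulet + 1×mask: length 18, value 78
Best: 100 score.

100 score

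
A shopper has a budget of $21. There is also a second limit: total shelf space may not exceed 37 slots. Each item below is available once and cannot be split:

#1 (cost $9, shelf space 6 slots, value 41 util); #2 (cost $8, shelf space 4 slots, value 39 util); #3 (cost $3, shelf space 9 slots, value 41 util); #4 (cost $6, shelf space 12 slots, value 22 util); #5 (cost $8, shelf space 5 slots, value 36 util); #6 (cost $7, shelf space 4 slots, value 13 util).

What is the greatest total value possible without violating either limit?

Feasible sets respecting both limits:
- #1+#2+#3: cost 20, shelf space 19, value 121
- #1+#3+#5: cost 20, shelf space 20, value 118
- #2+#3+#5: cost 19, shelf space 18, value 116
Best: 121 util.

121 util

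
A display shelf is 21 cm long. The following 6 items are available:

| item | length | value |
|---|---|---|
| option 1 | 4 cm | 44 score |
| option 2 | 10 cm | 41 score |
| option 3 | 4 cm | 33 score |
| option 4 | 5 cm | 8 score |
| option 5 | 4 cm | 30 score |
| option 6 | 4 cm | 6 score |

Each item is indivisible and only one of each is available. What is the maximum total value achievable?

121 score

Check high-value combinations within 21 cm:
- option 1+option 3+option 4+option 5+option 6: length 4+4+5+4+4=21, value 44+33+8+30+6=121
- option 1+option 2+option 3: length 4+10+4=18, value 44+41+33=118
- option 1+option 3+option 4+option 5: length 4+4+5+4=17, value 44+33+8+30=115
Best: 121 score.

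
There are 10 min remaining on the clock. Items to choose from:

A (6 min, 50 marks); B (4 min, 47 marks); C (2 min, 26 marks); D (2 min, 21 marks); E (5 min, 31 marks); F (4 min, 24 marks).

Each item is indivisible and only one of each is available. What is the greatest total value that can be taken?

This is a 0/1 knapsack; check combinations near the capacity.
- A+B: time 6+4=10, value 50+47=97
- A+C+D: time 6+2+2=10, value 50+26+21=97
- B+C+F: time 4+2+4=10, value 47+26+24=97
- B+C+D: time 4+2+2=8, value 47+26+21=94
- B+D+F: time 4+2+4=10, value 47+21+24=92
Best: 97 marks.

97 marks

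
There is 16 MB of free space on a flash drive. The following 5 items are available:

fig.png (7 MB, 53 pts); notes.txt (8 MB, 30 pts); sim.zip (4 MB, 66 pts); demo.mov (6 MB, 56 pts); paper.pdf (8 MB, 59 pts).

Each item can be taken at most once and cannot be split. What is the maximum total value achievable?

125 pts

Check high-value combinations within 16 MB:
- sim.zip+paper.pdf: size 4+8=12, value 66+59=125
- sim.zip+demo.mov: size 4+6=10, value 66+56=122
- fig.png+sim.zip: size 7+4=11, value 53+66=119
Best: 125 pts.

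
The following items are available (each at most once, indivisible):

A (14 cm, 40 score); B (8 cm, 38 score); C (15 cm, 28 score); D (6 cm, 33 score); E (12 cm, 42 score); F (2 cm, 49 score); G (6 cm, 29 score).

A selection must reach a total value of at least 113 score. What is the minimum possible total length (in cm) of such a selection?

16

Subsets with value ≥ 113, sorted by total length:
- B+D+F: length 16, value 120
- B+F+G: length 16, value 116
Minimum length: 16 cm.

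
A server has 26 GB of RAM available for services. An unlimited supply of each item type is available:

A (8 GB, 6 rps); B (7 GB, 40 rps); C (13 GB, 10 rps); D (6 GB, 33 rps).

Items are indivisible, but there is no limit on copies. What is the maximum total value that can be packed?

Best value-per-unit is B at 40/7; filling with it alone gives 3×40 = 120.
Optimal mix: 2×B + 2×D → memory 26, value 146.

146 rps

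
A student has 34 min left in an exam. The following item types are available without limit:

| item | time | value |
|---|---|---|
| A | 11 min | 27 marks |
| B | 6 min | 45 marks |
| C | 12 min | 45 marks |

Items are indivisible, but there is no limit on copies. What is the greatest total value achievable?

Best value-per-unit is B at 45/6, and filling with it alone uses time 5×6=30. No mix of the others beats 5×45 = 225.

225 marks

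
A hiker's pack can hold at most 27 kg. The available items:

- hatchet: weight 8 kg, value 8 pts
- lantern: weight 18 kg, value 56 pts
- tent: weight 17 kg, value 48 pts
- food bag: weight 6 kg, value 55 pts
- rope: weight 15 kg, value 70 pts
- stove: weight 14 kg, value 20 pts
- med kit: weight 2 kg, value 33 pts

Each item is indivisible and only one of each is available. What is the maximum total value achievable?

Check high-value combinations within 27 kg:
- food bag+rope+med kit: weight 6+15+2=23, value 55+70+33=158
- lantern+food bag+med kit: weight 18+6+2=26, value 56+55+33=144
- tent+food bag+med kit: weight 17+6+2=25, value 48+55+33=136
Best: 158 pts.

158 pts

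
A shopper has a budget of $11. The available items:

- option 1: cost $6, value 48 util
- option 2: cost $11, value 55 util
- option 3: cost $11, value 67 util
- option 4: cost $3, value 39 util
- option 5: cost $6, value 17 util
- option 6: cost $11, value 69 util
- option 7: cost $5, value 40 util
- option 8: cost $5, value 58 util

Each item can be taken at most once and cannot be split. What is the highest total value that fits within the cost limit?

Check high-value combinations within $11:
- option 1+option 8: cost 6+5=11, value 48+58=106
- option 7+option 8: cost 5+5=10, value 40+58=98
- option 4+option 8: cost 3+5=8, value 39+58=97
Best: 106 util.

106 util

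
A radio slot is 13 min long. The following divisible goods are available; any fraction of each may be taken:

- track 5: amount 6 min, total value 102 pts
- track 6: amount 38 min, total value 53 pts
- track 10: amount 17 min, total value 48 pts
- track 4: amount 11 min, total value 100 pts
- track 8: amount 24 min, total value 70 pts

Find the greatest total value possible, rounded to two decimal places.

165.64

Take in order of value per unit:
- track 5 (102/6 per unit): all 6 → value 102, running total 102.00
- track 4 (100/11 per unit): 7 of 11 → value 7×100/11 = 63.6364, running total 165.64
Total 165.64.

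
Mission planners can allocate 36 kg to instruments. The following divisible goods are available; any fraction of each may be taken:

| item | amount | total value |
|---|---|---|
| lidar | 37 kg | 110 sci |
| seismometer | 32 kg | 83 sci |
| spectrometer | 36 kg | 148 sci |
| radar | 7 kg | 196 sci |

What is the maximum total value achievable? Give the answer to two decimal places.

Take in order of value per unit:
- radar (196/7 per unit): all 7 → value 196, running total 196.00
- spectrometer (148/36 per unit): 29 of 36 → value 29×148/36 = 119.2222, running total 315.22
Total 315.22.

315.22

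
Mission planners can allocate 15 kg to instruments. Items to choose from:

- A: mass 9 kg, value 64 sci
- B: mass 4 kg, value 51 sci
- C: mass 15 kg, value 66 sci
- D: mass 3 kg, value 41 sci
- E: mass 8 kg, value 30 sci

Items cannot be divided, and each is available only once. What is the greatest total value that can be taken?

Check high-value combinations within 15 kg:
- B+D+E: mass 4+3+8=15, value 51+41+30=122
- A+B: mass 9+4=13, value 64+51=115
- A+D: mass 9+3=12, value 64+41=105
Best: 122 sci.

122 sci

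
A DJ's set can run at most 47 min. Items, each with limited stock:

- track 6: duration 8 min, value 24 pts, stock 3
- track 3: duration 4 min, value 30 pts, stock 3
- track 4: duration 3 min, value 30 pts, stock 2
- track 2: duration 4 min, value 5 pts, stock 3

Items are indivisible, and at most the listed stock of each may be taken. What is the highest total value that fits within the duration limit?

227 pts

Best selections within duration 47 and stock limits:
- 3×track 6 + 3×track 3 + 2×track 4 + 1×track 2: duration 46, value 227
- 3×track 6 + 3×track 3 + 2×track 4: duration 42, value 222
- 2×track 6 + 3×track 3 + 2×track 4 + 3×track 2: duration 46, value 213
- 2×track 6 + 3×track 3 + 2×track 4 + 2×track 2: duration 42, value 208
Best: 227 pts.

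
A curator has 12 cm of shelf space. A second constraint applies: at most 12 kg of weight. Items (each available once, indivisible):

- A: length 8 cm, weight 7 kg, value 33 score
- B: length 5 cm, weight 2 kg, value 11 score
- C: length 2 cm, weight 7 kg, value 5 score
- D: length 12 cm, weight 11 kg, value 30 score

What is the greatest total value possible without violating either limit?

Feasible sets respecting both limits:
- A: length 8, weight 7, value 33
- D: length 12, weight 11, value 30
- B+C: length 7, weight 9, value 16
- B: length 5, weight 2, value 11
Best: 33 score.

33 score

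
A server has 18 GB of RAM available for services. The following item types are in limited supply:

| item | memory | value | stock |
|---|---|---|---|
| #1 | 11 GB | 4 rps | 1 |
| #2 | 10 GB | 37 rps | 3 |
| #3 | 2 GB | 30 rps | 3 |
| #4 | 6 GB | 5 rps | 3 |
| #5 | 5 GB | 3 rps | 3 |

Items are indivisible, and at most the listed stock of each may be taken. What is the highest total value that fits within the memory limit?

127 rps

Top feasible selections:
- 1×#2 + 3×#3: memory 16, value 127
- 3×#3 + 2×#4: memory 18, value 100
- 3×#3 + 1×#4 + 1×#5: memory 17, value 98
- 1×#2 + 2×#3: memory 14, value 97
Best: 127 rps.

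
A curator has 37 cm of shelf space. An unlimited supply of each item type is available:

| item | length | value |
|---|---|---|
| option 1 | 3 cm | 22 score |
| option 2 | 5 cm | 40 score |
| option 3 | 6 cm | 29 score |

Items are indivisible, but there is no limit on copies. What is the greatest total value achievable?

288 score

Best value-per-unit is option 2 at 40/5; filling with it alone gives 7×40 = 280.
Optimal mix: 4×option 1 + 5×option 2 → length 37, value 288.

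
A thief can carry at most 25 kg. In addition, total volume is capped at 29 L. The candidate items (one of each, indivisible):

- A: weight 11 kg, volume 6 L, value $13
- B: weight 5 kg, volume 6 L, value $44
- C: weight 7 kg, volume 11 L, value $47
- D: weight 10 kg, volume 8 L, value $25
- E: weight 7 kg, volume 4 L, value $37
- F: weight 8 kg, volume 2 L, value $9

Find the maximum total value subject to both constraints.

Feasible sets respecting both limits:
- B+C+E: weight 19, volume 21, value 128
- B+C+D: weight 22, volume 25, value 116
- C+D+E: weight 24, volume 23, value 109
- B+D+E: weight 22, volume 18, value 106
Best: $128.

$128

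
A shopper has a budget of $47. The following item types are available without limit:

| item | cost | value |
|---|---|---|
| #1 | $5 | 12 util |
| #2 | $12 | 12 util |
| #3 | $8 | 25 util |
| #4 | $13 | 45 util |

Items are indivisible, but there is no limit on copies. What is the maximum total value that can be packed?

Best value-per-unit is #4 at 45/13; filling with it alone gives 3×45 = 135.
Optimal mix: 1×#3 + 3×#4 → cost 47, value 160.

160 util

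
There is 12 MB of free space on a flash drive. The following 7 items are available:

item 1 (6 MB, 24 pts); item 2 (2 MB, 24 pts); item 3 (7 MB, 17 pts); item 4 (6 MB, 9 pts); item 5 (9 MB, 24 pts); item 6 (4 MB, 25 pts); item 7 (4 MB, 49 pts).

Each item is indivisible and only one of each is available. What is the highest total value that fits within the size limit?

Check high-value combinations within 12 MB:
- item 2+item 6+item 7: size 2+4+4=10, value 24+25+49=98
- item 1+item 2+item 7: size 6+2+4=12, value 24+24+49=97
- item 2+item 4+item 7: size 2+6+4=12, value 24+9+49=82
- item 6+item 7: size 4+4=8, value 25+49=74
- item 2+item 7: size 2+4=6, value 24+49=73
Best: 98 pts.

98 pts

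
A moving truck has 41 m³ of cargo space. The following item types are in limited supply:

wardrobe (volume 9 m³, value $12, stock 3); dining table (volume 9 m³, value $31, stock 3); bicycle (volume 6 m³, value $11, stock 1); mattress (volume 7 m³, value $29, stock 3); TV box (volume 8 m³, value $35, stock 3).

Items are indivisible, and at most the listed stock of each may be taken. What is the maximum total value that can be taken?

$165

Best selections within volume 41 and stock limits:
- 1×dining table + 1×mattress + 3×TV box: volume 40, value 165
- 2×mattress + 3×TV box: volume 38, value 163
- 2×dining table + 1×mattress + 2×TV box: volume 41, value 161
Best: $165.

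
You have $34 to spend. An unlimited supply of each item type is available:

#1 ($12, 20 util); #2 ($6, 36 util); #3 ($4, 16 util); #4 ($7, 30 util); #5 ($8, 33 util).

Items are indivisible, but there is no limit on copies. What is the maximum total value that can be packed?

Best value-per-unit is #2 at 36/6; filling with it alone gives 5×36 = 180.
Optimal mix: 5×#2 + 1×#3 → cost 34, value 196.

196 util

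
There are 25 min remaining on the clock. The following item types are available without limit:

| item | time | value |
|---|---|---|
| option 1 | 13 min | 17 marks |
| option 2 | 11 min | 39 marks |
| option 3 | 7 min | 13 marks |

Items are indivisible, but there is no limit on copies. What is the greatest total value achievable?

78 marks

Best value-per-unit is option 2 at 39/11, and filling with it alone uses time 2×11=22. No mix of the others beats 2×39 = 78.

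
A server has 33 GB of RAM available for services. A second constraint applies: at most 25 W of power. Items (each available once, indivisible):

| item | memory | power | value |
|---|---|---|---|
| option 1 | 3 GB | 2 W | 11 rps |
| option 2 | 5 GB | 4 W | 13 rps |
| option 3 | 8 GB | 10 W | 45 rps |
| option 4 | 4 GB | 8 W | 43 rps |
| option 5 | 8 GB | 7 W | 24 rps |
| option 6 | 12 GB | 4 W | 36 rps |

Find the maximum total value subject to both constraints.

135 rps

Feasible sets respecting both limits:
- option 1+option 3+option 4+option 6: memory 27, power 24, value 135
- option 1+option 2+option 4+option 5+option 6: memory 32, power 25, value 127
- option 3+option 4+option 6: memory 24, power 22, value 124
Best: 135 rps.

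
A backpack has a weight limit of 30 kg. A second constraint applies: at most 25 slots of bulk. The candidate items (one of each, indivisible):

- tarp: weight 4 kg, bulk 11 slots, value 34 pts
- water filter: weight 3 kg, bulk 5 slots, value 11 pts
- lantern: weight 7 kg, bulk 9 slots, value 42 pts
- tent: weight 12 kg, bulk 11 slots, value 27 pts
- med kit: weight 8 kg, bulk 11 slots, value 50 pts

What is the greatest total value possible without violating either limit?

103 pts

Feasible sets respecting both limits:
- water filter+lantern+med kit: weight 18, bulk 25, value 103
- lantern+med kit: weight 15, bulk 20, value 92
- tarp+water filter+lantern: weight 14, bulk 25, value 87
Best: 103 pts.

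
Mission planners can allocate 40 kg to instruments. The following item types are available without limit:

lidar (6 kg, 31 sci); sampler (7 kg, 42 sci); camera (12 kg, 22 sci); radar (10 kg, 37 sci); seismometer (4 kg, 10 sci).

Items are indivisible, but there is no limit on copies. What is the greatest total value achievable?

230 sci

Best value-per-unit is sampler at 42/7; filling with it alone gives 5×42 = 210.
Optimal mix: 2×lidar + 4×sampler → mass 40, value 230.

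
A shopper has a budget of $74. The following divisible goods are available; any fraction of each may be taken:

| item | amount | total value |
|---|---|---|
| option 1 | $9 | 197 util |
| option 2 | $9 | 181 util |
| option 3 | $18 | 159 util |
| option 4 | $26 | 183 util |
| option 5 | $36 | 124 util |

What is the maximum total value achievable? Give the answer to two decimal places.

761.33

Take in order of value per unit:
- option 1 (197/9 per unit): all 9 → value 197, running total 197.00
- option 2 (181/9 per unit): all 9 → value 181, running total 378.00
- option 3 (159/18 per unit): all 18 → value 159, running total 537.00
- option 4 (183/26 per unit): all 26 → value 183, running total 720.00
- option 5 (124/36 per unit): 12 of 36 → value 12×124/36 = 41.3333, running total 761.33
Total 761.33.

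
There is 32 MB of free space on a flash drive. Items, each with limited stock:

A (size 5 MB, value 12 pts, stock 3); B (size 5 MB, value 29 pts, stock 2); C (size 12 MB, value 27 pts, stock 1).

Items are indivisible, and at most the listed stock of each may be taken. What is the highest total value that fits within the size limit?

Best selections within size 32 and stock limits:
- 2×A + 2×B + 1×C: size 32, value 109
- 1×A + 2×B + 1×C: size 27, value 97
Best: 109 pts.

109 pts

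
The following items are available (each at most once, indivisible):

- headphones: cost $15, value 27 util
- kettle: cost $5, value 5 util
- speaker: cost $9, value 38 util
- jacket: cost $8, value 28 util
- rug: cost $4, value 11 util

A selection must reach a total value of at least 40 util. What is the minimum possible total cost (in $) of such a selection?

Subsets with value ≥ 40, sorted by total cost:
- speaker+rug: cost 13, value 49
- kettle+speaker: cost 14, value 43
Minimum cost: 13 $.

13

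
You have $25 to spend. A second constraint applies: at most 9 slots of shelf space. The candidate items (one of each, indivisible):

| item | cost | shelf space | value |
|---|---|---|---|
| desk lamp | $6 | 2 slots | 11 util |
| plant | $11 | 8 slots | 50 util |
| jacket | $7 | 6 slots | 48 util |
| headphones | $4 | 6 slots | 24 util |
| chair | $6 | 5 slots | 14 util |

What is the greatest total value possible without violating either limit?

Feasible sets respecting both limits:
- desk lamp+jacket: cost 13, shelf space 8, value 59
- plant: cost 11, shelf space 8, value 50
- jacket: cost 7, shelf space 6, value 48
Best: 59 util.

59 util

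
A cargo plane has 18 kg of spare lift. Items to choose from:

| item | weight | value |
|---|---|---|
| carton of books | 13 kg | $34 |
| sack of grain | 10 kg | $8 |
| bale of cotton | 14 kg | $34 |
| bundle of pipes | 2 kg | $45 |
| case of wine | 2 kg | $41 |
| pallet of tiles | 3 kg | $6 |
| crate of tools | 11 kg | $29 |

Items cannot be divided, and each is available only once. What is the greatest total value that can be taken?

$121

This is a 0/1 knapsack; check combinations near the capacity.
- bundle of pipes+case of wine+pallet of tiles+crate of tools: weight 2+2+3+11=18, value 45+41+6+29=121
- carton of books+bundle of pipes+case of wine: weight 13+2+2=17, value 34+45+41=120
- bale of cotton+bundle of pipes+case of wine: weight 14+2+2=18, value 34+45+41=120
- bundle of pipes+case of wine+crate of tools: weight 2+2+11=15, value 45+41+29=115
Best: $121.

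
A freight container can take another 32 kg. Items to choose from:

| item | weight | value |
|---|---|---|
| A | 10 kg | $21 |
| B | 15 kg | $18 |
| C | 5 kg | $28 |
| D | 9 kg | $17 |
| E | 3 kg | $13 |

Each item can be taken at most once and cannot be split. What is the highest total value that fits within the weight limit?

Check high-value combinations within 32 kg:
- A+C+D+E: weight 10+5+9+3=27, value 21+28+17+13=79
- B+C+D+E: weight 15+5+9+3=32, value 18+28+17+13=76
- A+B+C: weight 10+15+5=30, value 21+18+28=67
- A+C+D: weight 10+5+9=24, value 21+28+17=66
Best: $79.

$79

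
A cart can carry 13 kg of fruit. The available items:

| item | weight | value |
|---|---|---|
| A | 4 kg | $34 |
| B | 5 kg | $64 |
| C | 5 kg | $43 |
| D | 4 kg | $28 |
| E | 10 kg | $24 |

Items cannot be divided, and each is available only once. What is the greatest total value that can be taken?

Check high-value combinations within 13 kg:
- A+B+D: weight 4+5+4=13, value 34+64+28=126
- B+C: weight 5+5=10, value 64+43=107
- A+C+D: weight 4+5+4=13, value 34+43+28=105
- A+B: weight 4+5=9, value 34+64=98
Best: $126.

$126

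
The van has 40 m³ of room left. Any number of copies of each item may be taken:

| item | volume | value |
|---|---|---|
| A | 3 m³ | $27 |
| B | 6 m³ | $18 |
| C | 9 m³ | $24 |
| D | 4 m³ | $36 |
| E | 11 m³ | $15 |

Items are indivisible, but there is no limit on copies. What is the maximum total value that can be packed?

Best value-per-unit is A at 27/3; filling with it alone gives 13×27 = 351.
Optimal mix: 12×A + 1×D → volume 40, value 360.

$360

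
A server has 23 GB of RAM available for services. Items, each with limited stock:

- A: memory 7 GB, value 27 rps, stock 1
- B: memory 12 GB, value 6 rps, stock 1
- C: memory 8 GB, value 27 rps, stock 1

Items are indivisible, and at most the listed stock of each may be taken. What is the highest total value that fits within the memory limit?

54 rps

Best selections within memory 23 and stock limits:
- 1×A + 1×C: memory 15, value 54
- 1×A + 1×B: memory 19, value 33
- 1×B + 1×C: memory 20, value 33
- 1×A: memory 7, value 27
Best: 54 rps.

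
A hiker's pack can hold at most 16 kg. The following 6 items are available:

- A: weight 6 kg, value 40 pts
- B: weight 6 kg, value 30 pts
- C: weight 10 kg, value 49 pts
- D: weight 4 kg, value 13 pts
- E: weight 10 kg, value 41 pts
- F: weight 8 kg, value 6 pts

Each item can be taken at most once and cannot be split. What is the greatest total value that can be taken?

89 pts

Check high-value combinations within 16 kg:
- A+C: weight 6+10=16, value 40+49=89
- A+B+D: weight 6+6+4=16, value 40+30+13=83
- A+E: weight 6+10=16, value 40+41=81
Best: 89 pts.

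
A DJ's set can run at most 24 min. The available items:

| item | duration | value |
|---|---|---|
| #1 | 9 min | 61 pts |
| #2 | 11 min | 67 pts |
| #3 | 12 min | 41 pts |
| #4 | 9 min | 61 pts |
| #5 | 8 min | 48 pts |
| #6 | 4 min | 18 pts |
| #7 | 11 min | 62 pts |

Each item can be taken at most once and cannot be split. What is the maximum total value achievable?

Check high-value combinations within 24 min:
- #1+#2+#6: duration 9+11+4=24, value 61+67+18=146
- #2+#4+#6: duration 11+9+4=24, value 67+61+18=146
- #1+#6+#7: duration 9+4+11=24, value 61+18+62=141
Best: 146 pts.

146 pts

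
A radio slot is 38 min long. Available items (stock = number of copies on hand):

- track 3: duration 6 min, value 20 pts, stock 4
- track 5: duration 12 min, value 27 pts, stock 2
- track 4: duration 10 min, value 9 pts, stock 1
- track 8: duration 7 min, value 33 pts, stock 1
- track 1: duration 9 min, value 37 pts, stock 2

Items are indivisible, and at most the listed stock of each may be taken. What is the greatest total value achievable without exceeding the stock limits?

147 pts

Top feasible selections:
- 2×track 3 + 1×track 8 + 2×track 1: duration 37, value 147
- 3×track 3 + 2×track 1: duration 36, value 134
- 1×track 5 + 1×track 8 + 2×track 1: duration 37, value 134
Best: 147 pts.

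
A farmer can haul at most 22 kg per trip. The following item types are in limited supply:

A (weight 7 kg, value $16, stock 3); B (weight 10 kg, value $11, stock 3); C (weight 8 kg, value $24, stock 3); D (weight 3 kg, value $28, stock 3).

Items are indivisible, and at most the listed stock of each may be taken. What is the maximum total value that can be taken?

$108

Best selections within weight 22 and stock limits:
- 1×C + 3×D: weight 17, value 108
- 2×C + 2×D: weight 22, value 104
- 1×A + 3×D: weight 16, value 100
- 1×A + 1×C + 2×D: weight 21, value 96
Best: $108.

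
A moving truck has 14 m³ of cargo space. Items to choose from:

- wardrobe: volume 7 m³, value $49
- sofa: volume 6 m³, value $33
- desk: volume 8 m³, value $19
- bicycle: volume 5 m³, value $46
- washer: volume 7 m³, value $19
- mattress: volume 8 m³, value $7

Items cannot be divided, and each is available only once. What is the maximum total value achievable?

Check high-value combinations within 14 m³:
- wardrobe+bicycle: volume 7+5=12, value 49+46=95
- wardrobe+sofa: volume 7+6=13, value 49+33=82
- sofa+bicycle: volume 6+5=11, value 33+46=79
Best: $95.

$95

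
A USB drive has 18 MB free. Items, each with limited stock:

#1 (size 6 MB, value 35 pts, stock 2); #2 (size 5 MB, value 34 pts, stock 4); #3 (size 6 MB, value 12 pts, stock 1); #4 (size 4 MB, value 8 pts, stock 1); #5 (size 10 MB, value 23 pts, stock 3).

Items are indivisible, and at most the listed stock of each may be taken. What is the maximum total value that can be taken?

104 pts

Top feasible selections:
- 2×#1 + 1×#2: size 17, value 104
- 1×#1 + 2×#2: size 16, value 103
- 3×#2: size 15, value 102
- 2×#1 + 1×#3: size 18, value 82
Best: 104 pts.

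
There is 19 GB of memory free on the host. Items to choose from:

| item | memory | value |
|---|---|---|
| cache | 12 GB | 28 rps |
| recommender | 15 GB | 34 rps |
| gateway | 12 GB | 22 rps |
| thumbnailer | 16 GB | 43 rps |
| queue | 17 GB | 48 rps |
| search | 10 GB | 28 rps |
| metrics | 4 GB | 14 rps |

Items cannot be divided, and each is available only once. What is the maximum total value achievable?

Check high-value combinations within 19 GB:
- queue: memory 17, value 48
- recommender+metrics: memory 15+4=19, value 34+14=48
- thumbnailer: memory 16, value 43
Best: 48 rps.

48 rps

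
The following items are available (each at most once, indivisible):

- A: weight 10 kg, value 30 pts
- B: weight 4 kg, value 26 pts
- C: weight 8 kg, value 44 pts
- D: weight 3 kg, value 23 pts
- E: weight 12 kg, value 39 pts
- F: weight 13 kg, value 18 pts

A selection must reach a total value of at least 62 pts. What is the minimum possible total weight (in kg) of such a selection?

11

Subsets with value ≥ 62, sorted by total weight:
- C+D: weight 11, value 67
- B+C: weight 12, value 70
Minimum weight: 11 kg.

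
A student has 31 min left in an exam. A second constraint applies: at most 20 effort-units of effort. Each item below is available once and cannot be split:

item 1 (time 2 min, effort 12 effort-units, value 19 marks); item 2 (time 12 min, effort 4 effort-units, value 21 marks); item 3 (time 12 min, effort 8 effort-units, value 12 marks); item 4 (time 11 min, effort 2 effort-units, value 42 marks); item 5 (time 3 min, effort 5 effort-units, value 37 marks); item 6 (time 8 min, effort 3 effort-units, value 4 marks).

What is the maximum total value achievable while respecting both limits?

Feasible sets respecting both limits:
- item 2+item 4+item 5: time 26, effort 11, value 100
- item 1+item 4+item 5: time 16, effort 19, value 98
- item 3+item 4+item 5: time 26, effort 15, value 91
Best: 100 marks.

100 marks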